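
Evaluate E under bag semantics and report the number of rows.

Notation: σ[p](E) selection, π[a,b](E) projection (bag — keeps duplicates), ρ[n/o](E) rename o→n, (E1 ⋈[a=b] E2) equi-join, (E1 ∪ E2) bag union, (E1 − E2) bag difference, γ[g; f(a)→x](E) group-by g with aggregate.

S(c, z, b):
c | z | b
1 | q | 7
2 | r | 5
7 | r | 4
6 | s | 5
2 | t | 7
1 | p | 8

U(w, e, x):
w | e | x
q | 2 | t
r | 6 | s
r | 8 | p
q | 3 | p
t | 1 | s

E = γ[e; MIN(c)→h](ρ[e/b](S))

Subexpression sizes:
  S → 6
  ρ[e/b](S) → 6
  γ[e; MIN(c)→h](ρ[e/b](S)) → 4

|E| = 4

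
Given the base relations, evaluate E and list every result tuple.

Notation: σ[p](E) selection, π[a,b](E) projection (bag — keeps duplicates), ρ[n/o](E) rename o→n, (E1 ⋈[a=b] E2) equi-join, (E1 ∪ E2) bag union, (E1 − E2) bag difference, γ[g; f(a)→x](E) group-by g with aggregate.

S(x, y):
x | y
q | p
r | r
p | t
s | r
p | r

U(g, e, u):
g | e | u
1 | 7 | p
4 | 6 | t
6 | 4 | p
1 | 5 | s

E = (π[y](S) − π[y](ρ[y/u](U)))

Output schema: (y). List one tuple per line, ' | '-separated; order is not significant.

Row counts bottom-up:
  S → 5
  π[y](S) → 5
  U → 4
  ρ[y/u](U) → 4
  π[y](ρ[y/u](U)) → 4
  (π[y](S) − π[y](ρ[y/u](U))) → 3

== RESULT ==
y
r
r
r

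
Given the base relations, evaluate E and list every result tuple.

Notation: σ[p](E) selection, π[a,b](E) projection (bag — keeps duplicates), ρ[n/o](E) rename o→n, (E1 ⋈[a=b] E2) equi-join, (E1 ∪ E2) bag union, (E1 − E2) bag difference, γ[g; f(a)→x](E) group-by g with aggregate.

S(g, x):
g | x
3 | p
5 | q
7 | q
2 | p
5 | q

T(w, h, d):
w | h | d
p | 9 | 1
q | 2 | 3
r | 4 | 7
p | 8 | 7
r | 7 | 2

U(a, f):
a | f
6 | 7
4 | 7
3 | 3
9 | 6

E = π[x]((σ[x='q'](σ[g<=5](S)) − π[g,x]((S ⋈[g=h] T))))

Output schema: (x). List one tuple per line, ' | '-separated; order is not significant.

Subexpression sizes:
  S → 5
  σ[g<=5](S) → 4
  σ[x='q'](σ[g<=5](S)) → 2
  S → 5
  T → 5
  (S ⋈[g=h] T) → 2
  π[g,x]((S ⋈[g=h] T)) → 2
  (σ[x='q'](σ[g<=5](S)) − π[g,x]((S ⋈[g=h] T))) → 2
  π[x]((σ[x='q'](σ[g<=5](S)) − π[g,x]((S ⋈[g=h] T)))) → 2

== RESULT ==
x
q
q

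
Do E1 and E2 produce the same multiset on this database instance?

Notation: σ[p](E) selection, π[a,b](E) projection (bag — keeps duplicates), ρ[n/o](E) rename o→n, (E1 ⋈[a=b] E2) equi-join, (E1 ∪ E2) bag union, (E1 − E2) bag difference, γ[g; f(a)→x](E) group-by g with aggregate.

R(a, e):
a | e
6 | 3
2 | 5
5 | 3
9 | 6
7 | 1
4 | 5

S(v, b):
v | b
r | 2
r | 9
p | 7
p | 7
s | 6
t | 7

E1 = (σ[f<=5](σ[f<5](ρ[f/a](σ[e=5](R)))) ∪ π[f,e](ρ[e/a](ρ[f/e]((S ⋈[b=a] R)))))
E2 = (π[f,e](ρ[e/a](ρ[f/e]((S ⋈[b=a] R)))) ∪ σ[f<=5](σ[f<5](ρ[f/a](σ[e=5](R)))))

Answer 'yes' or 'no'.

E1 row counts bottom-up:
  R → 6
  σ[e=5](R) → 2
  ρ[f/a](σ[e=5](R)) → 2
  σ[f<5](ρ[f/a](σ[e=5](R))) → 2
  σ[f<=5](σ[f<5](ρ[f/a](σ[e=5](R)))) → 2
  S → 6
  R → 6
  (S ⋈[b=a] R) → 6
  ρ[f/e]((S ⋈[b=a] R)) → 6
  ρ[e/a](ρ[f/e]((S ⋈[b=a] R))) → 6
  π[f,e](ρ[e/a](ρ[f/e]((S ⋈[b=a] R)))) → 6
  (σ[f<=5](σ[f<5](ρ[f/a](σ[e=5](R)))) ∪ π[f,e](ρ[e/a](ρ[f/e]((S ⋈[b=a] R))))) → 8
E2 row counts bottom-up:
  S → 6
  R → 6
  (S ⋈[b=a] R) → 6
  ρ[f/e]((S ⋈[b=a] R)) → 6
  ρ[e/a](ρ[f/e]((S ⋈[b=a] R))) → 6
  π[f,e](ρ[e/a](ρ[f/e]((S ⋈[b=a] R)))) → 6
  R → 6
  σ[e=5](R) → 2
  ρ[f/a](σ[e=5](R)) → 2
  σ[f<5](ρ[f/a](σ[e=5](R))) → 2
  σ[f<=5](σ[f<5](ρ[f/a](σ[e=5](R)))) → 2
  (π[f,e](ρ[e/a](ρ[f/e]((S ⋈[b=a] R)))) ∪ σ[f<=5](σ[f<5](ρ[f/a](σ[e=5](R))))) → 8

E1 and E2 produce the same multiset:
f | e
1 | 7
1 | 7
1 | 7
2 | 5
3 | 6
4 | 5
5 | 2
6 | 9

yes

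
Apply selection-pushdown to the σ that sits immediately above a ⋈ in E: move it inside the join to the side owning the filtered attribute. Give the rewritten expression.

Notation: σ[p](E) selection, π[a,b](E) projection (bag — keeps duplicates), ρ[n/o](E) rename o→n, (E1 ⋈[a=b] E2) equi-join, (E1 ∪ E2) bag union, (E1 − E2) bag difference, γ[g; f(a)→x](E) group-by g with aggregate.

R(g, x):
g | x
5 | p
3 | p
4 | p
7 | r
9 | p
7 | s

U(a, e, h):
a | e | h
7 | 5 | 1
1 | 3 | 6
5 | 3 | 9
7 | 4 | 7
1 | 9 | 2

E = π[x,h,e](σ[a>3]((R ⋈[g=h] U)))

σ filters on a, owned by the right side.
E' = π[x,h,e]((R ⋈[g=h] σ[a>3](U)))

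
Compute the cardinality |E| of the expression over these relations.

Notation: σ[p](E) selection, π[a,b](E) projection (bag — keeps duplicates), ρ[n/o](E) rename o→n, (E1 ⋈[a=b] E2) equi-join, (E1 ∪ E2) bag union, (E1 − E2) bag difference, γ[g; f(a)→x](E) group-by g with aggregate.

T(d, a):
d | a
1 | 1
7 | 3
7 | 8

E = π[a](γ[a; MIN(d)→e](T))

Subexpression sizes:
  T → 3
  γ[a; MIN(d)→e](T) → 3
  π[a](γ[a; MIN(d)→e](T)) → 3

|E| = 3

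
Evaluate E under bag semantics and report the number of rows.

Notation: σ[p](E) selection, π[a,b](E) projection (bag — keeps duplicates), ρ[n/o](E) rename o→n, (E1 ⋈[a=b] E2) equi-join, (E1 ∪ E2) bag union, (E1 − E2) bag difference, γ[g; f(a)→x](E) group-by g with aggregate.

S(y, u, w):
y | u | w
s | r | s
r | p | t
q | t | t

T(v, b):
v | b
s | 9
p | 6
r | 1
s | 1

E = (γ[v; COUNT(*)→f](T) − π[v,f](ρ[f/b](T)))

Row counts bottom-up:
  T → 4
  γ[v; COUNT(*)→f](T) → 3
  T → 4
  ρ[f/b](T) → 4
  π[v,f](ρ[f/b](T)) → 4
  (γ[v; COUNT(*)→f](T) − π[v,f](ρ[f/b](T))) → 2

|E| = 2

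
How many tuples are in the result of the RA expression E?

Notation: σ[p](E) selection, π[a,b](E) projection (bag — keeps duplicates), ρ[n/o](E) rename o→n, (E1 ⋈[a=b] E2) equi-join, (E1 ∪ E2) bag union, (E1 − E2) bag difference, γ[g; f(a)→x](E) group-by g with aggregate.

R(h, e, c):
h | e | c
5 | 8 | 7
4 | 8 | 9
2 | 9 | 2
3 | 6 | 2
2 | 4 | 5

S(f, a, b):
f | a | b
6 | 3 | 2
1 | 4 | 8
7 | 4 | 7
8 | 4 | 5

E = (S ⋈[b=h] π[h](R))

Stepwise |·|:
  S → 4
  R → 5
  π[h](R) → 5
  (S ⋈[b=h] π[h](R)) → 3

|E| = 3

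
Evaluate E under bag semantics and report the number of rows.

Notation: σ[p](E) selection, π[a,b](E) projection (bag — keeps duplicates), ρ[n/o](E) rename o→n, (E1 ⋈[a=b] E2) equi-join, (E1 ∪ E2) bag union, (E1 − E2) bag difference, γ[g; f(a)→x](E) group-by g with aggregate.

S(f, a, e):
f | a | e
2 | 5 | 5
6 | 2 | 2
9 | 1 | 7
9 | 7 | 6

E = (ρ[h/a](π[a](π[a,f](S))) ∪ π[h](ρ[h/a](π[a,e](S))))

Stepwise |·|:
  S → 4
  π[a,f](S) → 4
  π[a](π[a,f](S)) → 4
  ρ[h/a](π[a](π[a,f](S))) → 4
  S → 4
  π[a,e](S) → 4
  ρ[h/a](π[a,e](S)) → 4
  π[h](ρ[h/a](π[a,e](S))) → 4
  (ρ[h/a](π[a](π[a,f](S))) ∪ π[h](ρ[h/a](π[a,e](S)))) → 8

|E| = 8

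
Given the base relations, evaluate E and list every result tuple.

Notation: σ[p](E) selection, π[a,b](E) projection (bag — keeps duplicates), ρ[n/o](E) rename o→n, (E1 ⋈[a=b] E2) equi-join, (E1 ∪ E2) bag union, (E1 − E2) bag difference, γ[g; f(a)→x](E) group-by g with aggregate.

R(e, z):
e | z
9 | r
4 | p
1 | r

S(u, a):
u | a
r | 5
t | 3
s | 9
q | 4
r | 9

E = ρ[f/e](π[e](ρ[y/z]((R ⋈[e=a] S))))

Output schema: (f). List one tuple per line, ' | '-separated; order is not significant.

Stepwise |·|:
  R → 3
  S → 5
  (R ⋈[e=a] S) → 3
  ρ[y/z]((R ⋈[e=a] S)) → 3
  π[e](ρ[y/z]((R ⋈[e=a] S))) → 3
  ρ[f/e](π[e](ρ[y/z]((R ⋈[e=a] S)))) → 3

== RESULT ==
f
4
9
9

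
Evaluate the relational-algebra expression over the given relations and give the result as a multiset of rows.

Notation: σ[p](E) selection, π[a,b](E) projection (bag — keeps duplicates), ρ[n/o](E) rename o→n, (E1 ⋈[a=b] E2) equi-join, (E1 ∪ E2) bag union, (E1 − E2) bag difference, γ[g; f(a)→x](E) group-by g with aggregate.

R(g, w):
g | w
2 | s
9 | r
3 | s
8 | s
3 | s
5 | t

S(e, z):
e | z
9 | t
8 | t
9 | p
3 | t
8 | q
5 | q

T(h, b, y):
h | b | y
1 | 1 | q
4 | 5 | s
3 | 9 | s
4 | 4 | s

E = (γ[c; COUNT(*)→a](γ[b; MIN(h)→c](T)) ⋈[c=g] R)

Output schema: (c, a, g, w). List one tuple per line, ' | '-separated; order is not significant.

Stepwise |·|:
  T → 4
  γ[b; MIN(h)→c](T) → 4
  γ[c; COUNT(*)→a](γ[b; MIN(h)→c](T)) → 3
  R → 6
  (γ[c; COUNT(*)→a](γ[b; MIN(h)→c](T)) ⋈[c=g] R) → 2

== RESULT ==
c | a | g | w
3 | 1 | 3 | s
3 | 1 | 3 | s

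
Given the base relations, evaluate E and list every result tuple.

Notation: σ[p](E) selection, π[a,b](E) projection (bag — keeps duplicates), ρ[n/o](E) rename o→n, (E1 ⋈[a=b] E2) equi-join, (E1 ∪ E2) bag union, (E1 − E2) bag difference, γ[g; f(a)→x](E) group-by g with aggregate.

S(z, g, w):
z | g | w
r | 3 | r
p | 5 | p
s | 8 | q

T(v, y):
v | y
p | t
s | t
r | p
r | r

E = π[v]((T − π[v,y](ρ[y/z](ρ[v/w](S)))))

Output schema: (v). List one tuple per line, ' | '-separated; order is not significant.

Per-node cardinality:
  T → 4
  S → 3
  ρ[v/w](S) → 3
  ρ[y/z](ρ[v/w](S)) → 3
  π[v,y](ρ[y/z](ρ[v/w](S))) → 3
  (T − π[v,y](ρ[y/z](ρ[v/w](S)))) → 3
  π[v]((T − π[v,y](ρ[y/z](ρ[v/w](S))))) → 3

== RESULT ==
v
p
r
s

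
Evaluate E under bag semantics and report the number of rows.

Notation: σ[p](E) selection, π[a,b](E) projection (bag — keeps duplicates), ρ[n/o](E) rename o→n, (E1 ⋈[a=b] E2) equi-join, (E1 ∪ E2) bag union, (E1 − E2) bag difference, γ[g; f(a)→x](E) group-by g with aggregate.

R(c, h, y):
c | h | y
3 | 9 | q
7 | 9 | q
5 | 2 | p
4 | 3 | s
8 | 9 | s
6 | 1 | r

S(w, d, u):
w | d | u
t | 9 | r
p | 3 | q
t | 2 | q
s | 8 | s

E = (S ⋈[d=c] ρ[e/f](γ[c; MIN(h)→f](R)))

Stepwise |·|:
  S → 4
  R → 6
  γ[c; MIN(h)→f](R) → 6
  ρ[e/f](γ[c; MIN(h)→f](R)) → 6
  (S ⋈[d=c] ρ[e/f](γ[c; MIN(h)→f](R))) → 2

|E| = 2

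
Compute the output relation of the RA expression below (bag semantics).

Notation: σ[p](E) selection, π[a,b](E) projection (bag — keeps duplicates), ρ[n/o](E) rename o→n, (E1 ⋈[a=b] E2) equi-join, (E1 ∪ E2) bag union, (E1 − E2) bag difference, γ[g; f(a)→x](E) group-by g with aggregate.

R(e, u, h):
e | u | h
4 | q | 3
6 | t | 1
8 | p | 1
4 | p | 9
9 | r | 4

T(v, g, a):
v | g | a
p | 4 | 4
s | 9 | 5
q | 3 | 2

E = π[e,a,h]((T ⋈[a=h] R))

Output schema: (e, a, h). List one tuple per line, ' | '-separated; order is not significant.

Row counts bottom-up:
  T → 3
  R → 5
  (T ⋈[a=h] R) → 1
  π[e,a,h]((T ⋈[a=h] R)) → 1

== RESULT ==
e | a | h
9 | 4 | 4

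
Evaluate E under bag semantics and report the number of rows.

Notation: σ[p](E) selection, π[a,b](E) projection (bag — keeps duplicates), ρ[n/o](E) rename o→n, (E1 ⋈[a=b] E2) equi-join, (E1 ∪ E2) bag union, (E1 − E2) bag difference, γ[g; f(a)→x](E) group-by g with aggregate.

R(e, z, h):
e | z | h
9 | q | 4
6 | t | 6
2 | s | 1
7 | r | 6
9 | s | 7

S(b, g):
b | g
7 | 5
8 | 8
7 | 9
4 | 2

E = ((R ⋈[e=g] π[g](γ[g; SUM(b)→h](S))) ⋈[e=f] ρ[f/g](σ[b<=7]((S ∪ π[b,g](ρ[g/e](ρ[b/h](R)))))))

Stepwise |·|:
  R → 5
  S → 4
  γ[g; SUM(b)→h](S) → 4
  π[g](γ[g; SUM(b)→h](S)) → 4
  (R ⋈[e=g] π[g](γ[g; SUM(b)→h](S))) → 3
  S → 4
  R → 5
  ρ[b/h](R) → 5
  ρ[g/e](ρ[b/h](R)) → 5
  π[b,g](ρ[g/e](ρ[b/h](R))) → 5
  (S ∪ π[b,g](ρ[g/e](ρ[b/h](R)))) → 9
  σ[b<=7]((S ∪ π[b,g](ρ[g/e](ρ[b/h](R))))) → 8
  ρ[f/g](σ[b<=7]((S ∪ π[b,g](ρ[g/e](ρ[b/h](R)))))) → 8
  ((R ⋈[e=g] π[g](γ[g; SUM(b)→h](S))) ⋈[e=f] ρ[f/g](σ[b<=7]((S ∪ π[b,g](ρ[g/e](ρ[b/h](R))))))) → 8

|E| = 8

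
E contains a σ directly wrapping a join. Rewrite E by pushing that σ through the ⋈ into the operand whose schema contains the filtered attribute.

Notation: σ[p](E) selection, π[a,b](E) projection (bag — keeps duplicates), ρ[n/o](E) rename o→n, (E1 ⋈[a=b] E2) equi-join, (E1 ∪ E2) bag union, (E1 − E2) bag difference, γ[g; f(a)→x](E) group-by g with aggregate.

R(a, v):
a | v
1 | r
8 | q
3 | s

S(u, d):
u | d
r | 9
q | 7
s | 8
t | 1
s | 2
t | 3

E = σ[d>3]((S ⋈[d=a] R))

σ filters on d, owned by the left side.
E' = (σ[d>3](S) ⋈[d=a] R)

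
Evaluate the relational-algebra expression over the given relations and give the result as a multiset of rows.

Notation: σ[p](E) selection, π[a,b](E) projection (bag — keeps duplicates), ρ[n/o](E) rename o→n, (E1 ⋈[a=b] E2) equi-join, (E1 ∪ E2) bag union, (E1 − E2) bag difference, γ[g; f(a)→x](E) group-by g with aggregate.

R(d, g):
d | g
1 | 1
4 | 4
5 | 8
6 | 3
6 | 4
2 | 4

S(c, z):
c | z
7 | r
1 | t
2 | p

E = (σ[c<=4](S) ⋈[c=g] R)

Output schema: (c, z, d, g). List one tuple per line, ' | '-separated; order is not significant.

Per-node cardinality:
  S → 3
  σ[c<=4](S) → 2
  R → 6
  (σ[c<=4](S) ⋈[c=g] R) → 1

== RESULT ==
c | z | d | g
1 | t | 1 | 1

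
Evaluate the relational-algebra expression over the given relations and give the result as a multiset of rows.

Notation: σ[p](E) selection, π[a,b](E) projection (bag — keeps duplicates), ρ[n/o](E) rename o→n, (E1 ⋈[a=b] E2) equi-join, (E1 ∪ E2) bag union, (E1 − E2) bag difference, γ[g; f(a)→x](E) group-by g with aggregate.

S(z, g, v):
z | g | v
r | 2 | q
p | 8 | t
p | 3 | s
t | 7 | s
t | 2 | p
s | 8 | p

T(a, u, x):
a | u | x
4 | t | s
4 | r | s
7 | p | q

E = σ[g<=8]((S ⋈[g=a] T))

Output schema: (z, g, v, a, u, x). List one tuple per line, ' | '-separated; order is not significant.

Per-node cardinality:
  S → 6
  T → 3
  (S ⋈[g=a] T) → 1
  σ[g<=8]((S ⋈[g=a] T)) → 1

== RESULT ==
z | g | v | a | u | x
t | 7 | s | 7 | p | q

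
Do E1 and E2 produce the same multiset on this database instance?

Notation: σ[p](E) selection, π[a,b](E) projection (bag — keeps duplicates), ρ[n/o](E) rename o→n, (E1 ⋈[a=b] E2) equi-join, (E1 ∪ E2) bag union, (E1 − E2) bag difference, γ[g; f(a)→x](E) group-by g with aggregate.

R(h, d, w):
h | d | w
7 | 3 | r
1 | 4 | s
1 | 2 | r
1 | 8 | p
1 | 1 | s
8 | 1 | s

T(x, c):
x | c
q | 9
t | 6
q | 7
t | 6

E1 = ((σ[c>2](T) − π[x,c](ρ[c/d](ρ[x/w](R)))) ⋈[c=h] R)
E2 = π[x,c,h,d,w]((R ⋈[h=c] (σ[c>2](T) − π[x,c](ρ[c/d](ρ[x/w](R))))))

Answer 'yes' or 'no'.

E1 row counts bottom-up:
  T → 4
  σ[c>2](T) → 4
  R → 6
  ρ[x/w](R) → 6
  ρ[c/d](ρ[x/w](R)) → 6
  π[x,c](ρ[c/d](ρ[x/w](R))) → 6
  (σ[c>2](T) − π[x,c](ρ[c/d](ρ[x/w](R)))) → 4
  R → 6
  ((σ[c>2](T) − π[x,c](ρ[c/d](ρ[x/w](R)))) ⋈[c=h] R) → 1
E2 row counts bottom-up:
  R → 6
  T → 4
  σ[c>2](T) → 4
  R → 6
  ρ[x/w](R) → 6
  ρ[c/d](ρ[x/w](R)) → 6
  π[x,c](ρ[c/d](ρ[x/w](R))) → 6
  (σ[c>2](T) − π[x,c](ρ[c/d](ρ[x/w](R)))) → 4
  (R ⋈[h=c] (σ[c>2](T) − π[x,c](ρ[c/d](ρ[x/w](R))))) → 1
  π[x,c,h,d,w]((R ⋈[h=c] (σ[c>2](T) − π[x,c](ρ[c/d](ρ[x/w](R)))))) → 1

E1 and E2 produce the same multiset:
x | c | h | d | w
q | 7 | 7 | 3 | r

yes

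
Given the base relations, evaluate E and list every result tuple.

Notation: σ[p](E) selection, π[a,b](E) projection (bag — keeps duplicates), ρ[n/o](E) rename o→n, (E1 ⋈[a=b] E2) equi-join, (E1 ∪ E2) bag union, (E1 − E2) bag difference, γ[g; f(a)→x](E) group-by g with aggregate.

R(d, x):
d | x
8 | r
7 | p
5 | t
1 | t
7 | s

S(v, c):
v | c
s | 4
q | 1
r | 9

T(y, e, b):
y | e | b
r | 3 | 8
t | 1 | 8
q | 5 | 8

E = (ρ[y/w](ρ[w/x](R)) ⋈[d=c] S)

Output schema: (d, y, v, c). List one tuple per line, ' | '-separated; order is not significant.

Stepwise |·|:
  R → 5
  ρ[w/x](R) → 5
  ρ[y/w](ρ[w/x](R)) → 5
  S → 3
  (ρ[y/w](ρ[w/x](R)) ⋈[d=c] S) → 1

== RESULT ==
d | y | v | c
1 | t | q | 1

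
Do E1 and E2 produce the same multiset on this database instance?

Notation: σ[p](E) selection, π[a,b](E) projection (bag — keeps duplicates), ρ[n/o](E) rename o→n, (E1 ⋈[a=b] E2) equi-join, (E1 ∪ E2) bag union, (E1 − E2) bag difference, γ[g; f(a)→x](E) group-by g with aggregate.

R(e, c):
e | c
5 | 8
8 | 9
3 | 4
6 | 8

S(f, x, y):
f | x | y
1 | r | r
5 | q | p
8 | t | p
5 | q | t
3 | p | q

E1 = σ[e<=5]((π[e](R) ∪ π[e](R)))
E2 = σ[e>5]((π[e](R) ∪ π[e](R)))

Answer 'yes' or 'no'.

E1 subexpression sizes:
  R → 4
  π[e](R) → 4
  R → 4
  π[e](R) → 4
  (π[e](R) ∪ π[e](R)) → 8
  σ[e<=5]((π[e](R) ∪ π[e](R))) → 4
E2 subexpression sizes:
  R → 4
  π[e](R) → 4
  R → 4
  π[e](R) → 4
  (π[e](R) ∪ π[e](R)) → 8
  σ[e>5]((π[e](R) ∪ π[e](R))) → 4

E1 result:
e
3
3
5
5
E2 result:
e
6
6
8
8
Witness: (6,) appears 0× in E1 but 2× in E2.

no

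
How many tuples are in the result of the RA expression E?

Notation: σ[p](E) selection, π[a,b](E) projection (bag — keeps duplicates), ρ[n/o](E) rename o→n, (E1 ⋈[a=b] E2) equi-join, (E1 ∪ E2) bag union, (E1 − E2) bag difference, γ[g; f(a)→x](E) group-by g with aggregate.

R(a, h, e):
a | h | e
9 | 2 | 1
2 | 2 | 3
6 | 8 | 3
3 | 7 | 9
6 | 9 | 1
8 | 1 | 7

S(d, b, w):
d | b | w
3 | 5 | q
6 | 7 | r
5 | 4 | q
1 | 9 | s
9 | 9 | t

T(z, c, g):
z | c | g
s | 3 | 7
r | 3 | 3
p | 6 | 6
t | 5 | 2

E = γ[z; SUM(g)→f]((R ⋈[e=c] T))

Per-node cardinality:
  R → 6
  T → 4
  (R ⋈[e=c] T) → 4
  γ[z; SUM(g)→f]((R ⋈[e=c] T)) → 2

|E| = 2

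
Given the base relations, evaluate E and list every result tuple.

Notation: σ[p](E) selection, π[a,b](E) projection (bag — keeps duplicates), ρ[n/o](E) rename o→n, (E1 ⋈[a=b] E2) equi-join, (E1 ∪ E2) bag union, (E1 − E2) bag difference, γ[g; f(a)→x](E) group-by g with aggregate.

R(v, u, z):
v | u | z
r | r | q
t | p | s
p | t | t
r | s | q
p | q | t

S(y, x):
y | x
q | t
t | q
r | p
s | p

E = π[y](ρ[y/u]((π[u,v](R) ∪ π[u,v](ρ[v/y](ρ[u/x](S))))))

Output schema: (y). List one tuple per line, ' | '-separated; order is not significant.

Subexpression sizes:
  R → 5
  π[u,v](R) → 5
  S → 4
  ρ[u/x](S) → 4
  ρ[v/y](ρ[u/x](S)) → 4
  π[u,v](ρ[v/y](ρ[u/x](S))) → 4
  (π[u,v](R) ∪ π[u,v](ρ[v/y](ρ[u/x](S)))) → 9
  ρ[y/u]((π[u,v](R) ∪ π[u,v](ρ[v/y](ρ[u/x](S))))) → 9
  π[y](ρ[y/u]((π[u,v](R) ∪ π[u,v](ρ[v/y](ρ[u/x](S)))))) → 9

== RESULT ==
y
p
p
p
q
q
r
s
t
t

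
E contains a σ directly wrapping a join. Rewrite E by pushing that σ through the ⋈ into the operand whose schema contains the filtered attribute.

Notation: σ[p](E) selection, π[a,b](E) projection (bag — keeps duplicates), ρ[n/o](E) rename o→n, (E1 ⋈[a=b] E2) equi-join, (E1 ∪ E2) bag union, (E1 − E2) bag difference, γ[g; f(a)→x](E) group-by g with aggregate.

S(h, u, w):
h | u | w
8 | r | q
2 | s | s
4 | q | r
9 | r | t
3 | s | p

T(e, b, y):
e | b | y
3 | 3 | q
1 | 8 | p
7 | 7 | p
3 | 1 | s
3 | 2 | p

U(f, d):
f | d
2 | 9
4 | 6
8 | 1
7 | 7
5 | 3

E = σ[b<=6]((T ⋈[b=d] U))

σ filters on b, owned by the left side.
E' = (σ[b<=6](T) ⋈[b=d] U)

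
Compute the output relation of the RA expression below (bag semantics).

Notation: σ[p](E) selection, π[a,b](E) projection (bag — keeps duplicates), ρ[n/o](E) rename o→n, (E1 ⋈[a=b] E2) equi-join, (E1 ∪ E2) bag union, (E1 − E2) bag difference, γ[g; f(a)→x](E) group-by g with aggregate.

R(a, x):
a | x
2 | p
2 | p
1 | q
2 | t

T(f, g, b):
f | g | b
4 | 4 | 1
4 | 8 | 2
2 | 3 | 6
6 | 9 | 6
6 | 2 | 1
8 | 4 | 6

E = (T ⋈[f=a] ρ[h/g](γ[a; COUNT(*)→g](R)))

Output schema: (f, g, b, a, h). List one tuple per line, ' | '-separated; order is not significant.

Per-node cardinality:
  T → 6
  R → 4
  γ[a; COUNT(*)→g](R) → 2
  ρ[h/g](γ[a; COUNT(*)→g](R)) → 2
  (T ⋈[f=a] ρ[h/g](γ[a; COUNT(*)→g](R))) → 1

== RESULT ==
f | g | b | a | h
2 | 3 | 6 | 2 | 3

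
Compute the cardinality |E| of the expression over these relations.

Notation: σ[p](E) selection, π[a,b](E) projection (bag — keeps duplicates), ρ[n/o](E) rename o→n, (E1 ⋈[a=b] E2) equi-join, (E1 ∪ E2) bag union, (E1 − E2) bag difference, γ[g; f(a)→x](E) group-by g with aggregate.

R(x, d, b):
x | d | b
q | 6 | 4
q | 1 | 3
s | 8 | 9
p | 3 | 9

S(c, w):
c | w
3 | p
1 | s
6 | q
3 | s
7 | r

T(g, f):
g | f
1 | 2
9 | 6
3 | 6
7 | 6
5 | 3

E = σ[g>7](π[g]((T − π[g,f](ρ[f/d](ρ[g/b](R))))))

Per-node cardinality:
  T → 5
  R → 4
  ρ[g/b](R) → 4
  ρ[f/d](ρ[g/b](R)) → 4
  π[g,f](ρ[f/d](ρ[g/b](R))) → 4
  (T − π[g,f](ρ[f/d](ρ[g/b](R)))) → 5
  π[g]((T − π[g,f](ρ[f/d](ρ[g/b](R))))) → 5
  σ[g>7](π[g]((T − π[g,f](ρ[f/d](ρ[g/b](R)))))) → 1

|E| = 1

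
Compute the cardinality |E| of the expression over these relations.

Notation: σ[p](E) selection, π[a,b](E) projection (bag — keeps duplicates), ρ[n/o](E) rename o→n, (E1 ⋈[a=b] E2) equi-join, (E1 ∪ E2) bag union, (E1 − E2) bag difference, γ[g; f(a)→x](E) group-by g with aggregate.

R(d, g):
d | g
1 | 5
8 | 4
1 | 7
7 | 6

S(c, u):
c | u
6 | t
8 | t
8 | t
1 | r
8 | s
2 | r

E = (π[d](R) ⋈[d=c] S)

Stepwise |·|:
  R → 4
  π[d](R) → 4
  S → 6
  (π[d](R) ⋈[d=c] S) → 5

|E| = 5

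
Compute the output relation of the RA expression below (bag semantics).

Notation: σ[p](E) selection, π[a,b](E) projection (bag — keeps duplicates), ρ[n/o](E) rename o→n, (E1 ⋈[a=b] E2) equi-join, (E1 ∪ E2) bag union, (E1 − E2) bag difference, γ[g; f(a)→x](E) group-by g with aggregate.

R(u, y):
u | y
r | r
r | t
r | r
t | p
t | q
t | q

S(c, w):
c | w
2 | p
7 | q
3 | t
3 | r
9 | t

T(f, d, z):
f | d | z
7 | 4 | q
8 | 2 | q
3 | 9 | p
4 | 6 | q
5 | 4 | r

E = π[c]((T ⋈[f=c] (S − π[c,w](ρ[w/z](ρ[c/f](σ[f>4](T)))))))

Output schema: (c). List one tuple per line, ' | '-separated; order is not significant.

Row counts bottom-up:
  T → 5
  S → 5
  T → 5
  σ[f>4](T) → 3
  ρ[c/f](σ[f>4](T)) → 3
  ρ[w/z](ρ[c/f](σ[f>4](T))) → 3
  π[c,w](ρ[w/z](ρ[c/f](σ[f>4](T)))) → 3
  (S − π[c,w](ρ[w/z](ρ[c/f](σ[f>4](T))))) → 4
  (T ⋈[f=c] (S − π[c,w](ρ[w/z](ρ[c/f](σ[f>4](T)))))) → 2
  π[c]((T ⋈[f=c] (S − π[c,w](ρ[w/z](ρ[c/f](σ[f>4](T))))))) → 2

== RESULT ==
c
3
3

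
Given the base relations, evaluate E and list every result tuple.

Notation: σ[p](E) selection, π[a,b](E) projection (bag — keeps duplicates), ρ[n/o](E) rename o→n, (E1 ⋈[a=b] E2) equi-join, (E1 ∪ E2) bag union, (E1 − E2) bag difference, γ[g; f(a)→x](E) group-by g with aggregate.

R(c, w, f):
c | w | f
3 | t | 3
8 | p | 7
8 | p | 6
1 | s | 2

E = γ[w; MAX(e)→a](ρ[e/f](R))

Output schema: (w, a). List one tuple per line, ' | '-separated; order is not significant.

Row counts bottom-up:
  R → 4
  ρ[e/f](R) → 4
  γ[w; MAX(e)→a](ρ[e/f](R)) → 3

== RESULT ==
w | a
p | 7
s | 2
t | 3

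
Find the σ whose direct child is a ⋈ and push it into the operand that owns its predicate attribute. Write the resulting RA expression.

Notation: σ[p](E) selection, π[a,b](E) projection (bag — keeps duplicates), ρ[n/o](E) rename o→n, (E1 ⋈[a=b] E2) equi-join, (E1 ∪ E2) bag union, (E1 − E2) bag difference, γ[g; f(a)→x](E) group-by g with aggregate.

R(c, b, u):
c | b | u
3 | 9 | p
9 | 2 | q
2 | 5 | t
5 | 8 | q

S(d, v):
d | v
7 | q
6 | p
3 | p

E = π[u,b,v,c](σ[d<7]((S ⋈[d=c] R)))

σ filters on d, owned by the left side.
E' = π[u,b,v,c]((σ[d<7](S) ⋈[d=c] R))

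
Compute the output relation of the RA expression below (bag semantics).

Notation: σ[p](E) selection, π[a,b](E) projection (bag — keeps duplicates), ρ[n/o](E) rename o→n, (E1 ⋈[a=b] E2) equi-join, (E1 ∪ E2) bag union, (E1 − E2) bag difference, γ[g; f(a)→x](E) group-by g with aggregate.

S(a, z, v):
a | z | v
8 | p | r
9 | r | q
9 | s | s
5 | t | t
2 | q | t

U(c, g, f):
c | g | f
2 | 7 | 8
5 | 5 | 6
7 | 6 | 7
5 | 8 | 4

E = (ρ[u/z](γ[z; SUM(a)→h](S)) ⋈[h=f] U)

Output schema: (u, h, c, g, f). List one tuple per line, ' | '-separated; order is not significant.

Row counts bottom-up:
  S → 5
  γ[z; SUM(a)→h](S) → 5
  ρ[u/z](γ[z; SUM(a)→h](S)) → 5
  U → 4
  (ρ[u/z](γ[z; SUM(a)→h](S)) ⋈[h=f] U) → 1

== RESULT ==
u | h | c | g | f
p | 8 | 2 | 7 | 8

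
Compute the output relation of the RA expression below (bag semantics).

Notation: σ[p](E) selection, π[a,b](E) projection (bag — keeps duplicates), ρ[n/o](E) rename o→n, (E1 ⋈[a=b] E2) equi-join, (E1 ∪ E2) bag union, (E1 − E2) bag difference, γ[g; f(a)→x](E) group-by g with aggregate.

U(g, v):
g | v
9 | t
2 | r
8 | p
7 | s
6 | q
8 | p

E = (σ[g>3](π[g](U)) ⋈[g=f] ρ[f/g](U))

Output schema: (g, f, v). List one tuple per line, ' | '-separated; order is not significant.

Row counts bottom-up:
  U → 6
  π[g](U) → 6
  σ[g>3](π[g](U)) → 5
  U → 6
  ρ[f/g](U) → 6
  (σ[g>3](π[g](U)) ⋈[g=f] ρ[f/g](U)) → 7

== RESULT ==
g | f | v
6 | 6 | q
7 | 7 | s
8 | 8 | p
8 | 8 | p
8 | 8 | p
8 | 8 | p
9 | 9 | t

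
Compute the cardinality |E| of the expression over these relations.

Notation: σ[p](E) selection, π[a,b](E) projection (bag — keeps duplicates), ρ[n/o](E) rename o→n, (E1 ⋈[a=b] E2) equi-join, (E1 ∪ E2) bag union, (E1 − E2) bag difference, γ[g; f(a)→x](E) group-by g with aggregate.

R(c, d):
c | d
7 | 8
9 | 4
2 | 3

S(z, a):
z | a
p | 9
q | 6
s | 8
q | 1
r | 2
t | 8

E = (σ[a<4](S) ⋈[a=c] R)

Stepwise |·|:
  S → 6
  σ[a<4](S) → 2
  R → 3
  (σ[a<4](S) ⋈[a=c] R) → 1

|E| = 1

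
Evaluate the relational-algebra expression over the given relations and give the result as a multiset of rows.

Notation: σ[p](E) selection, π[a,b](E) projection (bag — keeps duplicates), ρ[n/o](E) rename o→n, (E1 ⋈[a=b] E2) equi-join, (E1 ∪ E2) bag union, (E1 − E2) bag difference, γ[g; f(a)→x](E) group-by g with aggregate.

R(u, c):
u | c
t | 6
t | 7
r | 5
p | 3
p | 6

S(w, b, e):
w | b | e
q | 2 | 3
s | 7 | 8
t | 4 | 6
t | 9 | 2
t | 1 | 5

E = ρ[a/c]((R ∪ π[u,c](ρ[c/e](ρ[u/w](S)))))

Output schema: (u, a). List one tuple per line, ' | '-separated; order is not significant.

Row counts bottom-up:
  R → 5
  S → 5
  ρ[u/w](S) → 5
  ρ[c/e](ρ[u/w](S)) → 5
  π[u,c](ρ[c/e](ρ[u/w](S))) → 5
  (R ∪ π[u,c](ρ[c/e](ρ[u/w](S)))) → 10
  ρ[a/c]((R ∪ π[u,c](ρ[c/e](ρ[u/w](S))))) → 10

== RESULT ==
u | a
p | 3
p | 6
q | 3
r | 5
s | 8
t | 2
t | 5
t | 6
t | 6
t | 7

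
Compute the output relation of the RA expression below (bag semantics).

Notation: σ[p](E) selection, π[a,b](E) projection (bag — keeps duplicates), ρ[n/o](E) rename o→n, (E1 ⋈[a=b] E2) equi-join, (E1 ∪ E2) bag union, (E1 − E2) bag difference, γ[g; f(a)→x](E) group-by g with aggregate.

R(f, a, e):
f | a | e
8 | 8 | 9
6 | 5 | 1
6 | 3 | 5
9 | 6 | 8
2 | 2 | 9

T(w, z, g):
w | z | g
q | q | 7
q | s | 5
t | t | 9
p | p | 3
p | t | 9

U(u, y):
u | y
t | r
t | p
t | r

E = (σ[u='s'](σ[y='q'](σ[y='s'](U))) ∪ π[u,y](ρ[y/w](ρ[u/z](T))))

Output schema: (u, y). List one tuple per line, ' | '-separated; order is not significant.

Row counts bottom-up:
  U → 3
  σ[y='s'](U) → 0
  σ[y='q'](σ[y='s'](U)) → 0
  σ[u='s'](σ[y='q'](σ[y='s'](U))) → 0
  T → 5
  ρ[u/z](T) → 5
  ρ[y/w](ρ[u/z](T)) → 5
  π[u,y](ρ[y/w](ρ[u/z](T))) → 5
  (σ[u='s'](σ[y='q'](σ[y='s'](U))) ∪ π[u,y](ρ[y/w](ρ[u/z](T)))) → 5

== RESULT ==
u | y
p | p
q | q
s | q
t | p
t | t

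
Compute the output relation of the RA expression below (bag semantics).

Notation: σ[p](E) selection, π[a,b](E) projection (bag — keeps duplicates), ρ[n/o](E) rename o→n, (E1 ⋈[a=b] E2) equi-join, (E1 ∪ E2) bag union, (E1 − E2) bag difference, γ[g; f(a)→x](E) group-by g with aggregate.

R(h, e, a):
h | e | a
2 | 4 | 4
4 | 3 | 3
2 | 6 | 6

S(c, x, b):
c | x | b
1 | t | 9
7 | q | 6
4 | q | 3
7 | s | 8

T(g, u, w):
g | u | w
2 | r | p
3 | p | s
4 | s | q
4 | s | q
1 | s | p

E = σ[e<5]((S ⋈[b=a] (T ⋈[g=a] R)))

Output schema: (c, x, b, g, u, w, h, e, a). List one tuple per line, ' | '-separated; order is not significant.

Per-node cardinality:
  S → 4
  T → 5
  R → 3
  (T ⋈[g=a] R) → 3
  (S ⋈[b=a] (T ⋈[g=a] R)) → 1
  σ[e<5]((S ⋈[b=a] (T ⋈[g=a] R))) → 1

== RESULT ==
c | x | b | g | u | w | h | e | a
4 | q | 3 | 3 | p | s | 4 | 3 | 3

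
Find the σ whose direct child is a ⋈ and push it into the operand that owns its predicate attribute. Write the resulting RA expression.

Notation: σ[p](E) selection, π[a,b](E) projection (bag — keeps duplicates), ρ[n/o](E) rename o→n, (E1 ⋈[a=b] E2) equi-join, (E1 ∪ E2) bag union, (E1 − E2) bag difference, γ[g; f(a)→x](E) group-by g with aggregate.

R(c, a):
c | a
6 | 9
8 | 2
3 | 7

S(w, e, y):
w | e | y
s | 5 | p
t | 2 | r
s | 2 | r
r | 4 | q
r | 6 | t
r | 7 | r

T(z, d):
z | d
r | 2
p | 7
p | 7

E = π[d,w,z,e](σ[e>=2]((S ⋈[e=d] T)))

σ filters on e, owned by the left side.
E' = π[d,w,z,e]((σ[e>=2](S) ⋈[e=d] T))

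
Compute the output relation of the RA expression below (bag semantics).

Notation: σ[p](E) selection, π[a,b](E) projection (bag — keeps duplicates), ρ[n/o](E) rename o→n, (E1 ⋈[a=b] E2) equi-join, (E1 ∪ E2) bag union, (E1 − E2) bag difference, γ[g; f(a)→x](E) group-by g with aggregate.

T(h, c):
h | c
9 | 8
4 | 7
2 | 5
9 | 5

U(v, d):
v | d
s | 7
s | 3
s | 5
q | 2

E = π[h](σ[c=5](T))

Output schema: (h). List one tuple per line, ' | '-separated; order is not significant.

Per-node cardinality:
  T → 4
  σ[c=5](T) → 2
  π[h](σ[c=5](T)) → 2

== RESULT ==
h
2
9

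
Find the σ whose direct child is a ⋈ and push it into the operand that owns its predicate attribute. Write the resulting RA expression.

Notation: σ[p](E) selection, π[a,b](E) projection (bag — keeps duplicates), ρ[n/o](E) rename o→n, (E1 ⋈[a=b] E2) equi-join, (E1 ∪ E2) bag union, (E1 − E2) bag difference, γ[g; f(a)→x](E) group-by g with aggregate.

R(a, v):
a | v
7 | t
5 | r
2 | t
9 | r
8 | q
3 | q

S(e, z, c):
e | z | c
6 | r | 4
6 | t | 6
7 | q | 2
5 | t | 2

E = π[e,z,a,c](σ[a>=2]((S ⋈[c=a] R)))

σ filters on a, owned by the right side.
E' = π[e,z,a,c]((S ⋈[c=a] σ[a>=2](R)))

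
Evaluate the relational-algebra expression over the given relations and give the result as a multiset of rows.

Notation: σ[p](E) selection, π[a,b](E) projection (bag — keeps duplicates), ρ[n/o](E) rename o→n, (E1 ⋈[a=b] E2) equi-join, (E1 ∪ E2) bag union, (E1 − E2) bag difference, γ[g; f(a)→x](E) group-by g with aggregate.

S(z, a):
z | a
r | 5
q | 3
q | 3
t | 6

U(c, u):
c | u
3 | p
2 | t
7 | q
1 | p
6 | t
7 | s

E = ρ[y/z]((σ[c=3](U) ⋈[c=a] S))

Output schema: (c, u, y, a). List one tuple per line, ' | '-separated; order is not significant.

Stepwise |·|:
  U → 6
  σ[c=3](U) → 1
  S → 4
  (σ[c=3](U) ⋈[c=a] S) → 2
  ρ[y/z]((σ[c=3](U) ⋈[c=a] S)) → 2

== RESULT ==
c | u | y | a
3 | p | q | 3
3 | p | q | 3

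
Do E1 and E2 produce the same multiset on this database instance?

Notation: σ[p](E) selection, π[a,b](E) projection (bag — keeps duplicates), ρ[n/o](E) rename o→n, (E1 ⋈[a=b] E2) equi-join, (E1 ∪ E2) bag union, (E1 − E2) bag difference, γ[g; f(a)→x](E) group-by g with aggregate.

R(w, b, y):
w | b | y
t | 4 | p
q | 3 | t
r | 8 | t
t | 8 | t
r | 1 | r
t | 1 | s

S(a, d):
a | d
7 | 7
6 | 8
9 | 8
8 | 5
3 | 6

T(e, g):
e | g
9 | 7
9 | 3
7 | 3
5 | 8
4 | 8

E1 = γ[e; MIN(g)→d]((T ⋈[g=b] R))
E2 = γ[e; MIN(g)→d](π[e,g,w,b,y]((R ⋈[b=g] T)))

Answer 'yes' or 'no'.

E1 stepwise |·|:
  T → 5
  R → 6
  (T ⋈[g=b] R) → 6
  γ[e; MIN(g)→d]((T ⋈[g=b] R)) → 4
E2 stepwise |·|:
  R → 6
  T → 5
  (R ⋈[b=g] T) → 6
  π[e,g,w,b,y]((R ⋈[b=g] T)) → 6
  γ[e; MIN(g)→d](π[e,g,w,b,y]((R ⋈[b=g] T))) → 4

E1 and E2 produce the same multiset:
e | d
4 | 8
5 | 8
7 | 3
9 | 3

yes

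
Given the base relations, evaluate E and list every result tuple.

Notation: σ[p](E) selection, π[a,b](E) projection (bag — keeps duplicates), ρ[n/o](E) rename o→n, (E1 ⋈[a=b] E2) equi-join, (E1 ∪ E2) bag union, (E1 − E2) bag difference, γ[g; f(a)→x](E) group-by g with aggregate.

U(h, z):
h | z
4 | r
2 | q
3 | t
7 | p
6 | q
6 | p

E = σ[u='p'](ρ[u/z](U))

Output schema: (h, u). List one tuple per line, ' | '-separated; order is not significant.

Per-node cardinality:
  U → 6
  ρ[u/z](U) → 6
  σ[u='p'](ρ[u/z](U)) → 2

== RESULT ==
h | u
6 | p
7 | p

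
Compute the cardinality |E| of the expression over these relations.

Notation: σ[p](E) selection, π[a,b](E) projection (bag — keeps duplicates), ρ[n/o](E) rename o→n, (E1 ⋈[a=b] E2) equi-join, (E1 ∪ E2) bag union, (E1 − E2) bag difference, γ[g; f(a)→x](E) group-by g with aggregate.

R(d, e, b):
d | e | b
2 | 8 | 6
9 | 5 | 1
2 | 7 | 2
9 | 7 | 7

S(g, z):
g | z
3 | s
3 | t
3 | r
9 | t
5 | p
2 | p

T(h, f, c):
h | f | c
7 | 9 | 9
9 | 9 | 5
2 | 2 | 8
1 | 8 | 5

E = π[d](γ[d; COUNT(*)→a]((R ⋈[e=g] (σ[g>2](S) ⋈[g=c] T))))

Per-node cardinality:
  R → 4
  S → 6
  σ[g>2](S) → 5
  T → 4
  (σ[g>2](S) ⋈[g=c] T) → 3
  (R ⋈[e=g] (σ[g>2](S) ⋈[g=c] T)) → 2
  γ[d; COUNT(*)→a]((R ⋈[e=g] (σ[g>2](S) ⋈[g=c] T))) → 1
  π[d](γ[d; COUNT(*)→a]((R ⋈[e=g] (σ[g>2](S) ⋈[g=c] T)))) → 1

|E| = 1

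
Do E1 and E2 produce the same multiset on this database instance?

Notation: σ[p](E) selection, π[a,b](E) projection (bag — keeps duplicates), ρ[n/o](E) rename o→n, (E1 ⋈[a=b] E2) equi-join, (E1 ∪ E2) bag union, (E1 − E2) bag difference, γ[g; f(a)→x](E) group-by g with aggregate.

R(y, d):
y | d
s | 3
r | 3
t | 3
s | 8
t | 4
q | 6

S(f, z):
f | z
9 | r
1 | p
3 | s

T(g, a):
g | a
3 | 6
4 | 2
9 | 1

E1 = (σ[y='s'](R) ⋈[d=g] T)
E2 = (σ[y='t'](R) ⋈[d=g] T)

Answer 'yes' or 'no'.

E1 row counts bottom-up:
  R → 6
  σ[y='s'](R) → 2
  T → 3
  (σ[y='s'](R) ⋈[d=g] T) → 1
E2 row counts bottom-up:
  R → 6
  σ[y='t'](R) → 2
  T → 3
  (σ[y='t'](R) ⋈[d=g] T) → 2

E1 result:
y | d | g | a
s | 3 | 3 | 6
E2 result:
y | d | g | a
t | 3 | 3 | 6
t | 4 | 4 | 2
Witness: ('s', 3, 3, 6) appears 1× in E1 but 0× in E2.

no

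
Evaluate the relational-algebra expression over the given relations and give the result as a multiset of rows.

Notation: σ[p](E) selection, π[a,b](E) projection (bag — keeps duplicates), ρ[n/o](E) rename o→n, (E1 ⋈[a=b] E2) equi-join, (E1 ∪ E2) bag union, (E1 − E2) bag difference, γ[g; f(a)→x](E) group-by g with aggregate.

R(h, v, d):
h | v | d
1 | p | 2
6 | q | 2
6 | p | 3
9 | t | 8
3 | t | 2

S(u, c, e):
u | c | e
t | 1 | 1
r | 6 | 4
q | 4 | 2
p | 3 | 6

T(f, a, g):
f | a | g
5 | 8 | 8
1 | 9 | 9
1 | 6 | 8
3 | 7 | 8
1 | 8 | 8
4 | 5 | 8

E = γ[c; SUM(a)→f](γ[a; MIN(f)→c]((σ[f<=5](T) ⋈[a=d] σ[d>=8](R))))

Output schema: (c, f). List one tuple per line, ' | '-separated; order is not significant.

Subexpression sizes:
  T → 6
  σ[f<=5](T) → 6
  R → 5
  σ[d>=8](R) → 1
  (σ[f<=5](T) ⋈[a=d] σ[d>=8](R)) → 2
  γ[a; MIN(f)→c]((σ[f<=5](T) ⋈[a=d] σ[d>=8](R))) → 1
  γ[c; SUM(a)→f](γ[a; MIN(f)→c]((σ[f<=5](T) ⋈[a=d] σ[d>=8](R)))) → 1

== RESULT ==
c | f
1 | 8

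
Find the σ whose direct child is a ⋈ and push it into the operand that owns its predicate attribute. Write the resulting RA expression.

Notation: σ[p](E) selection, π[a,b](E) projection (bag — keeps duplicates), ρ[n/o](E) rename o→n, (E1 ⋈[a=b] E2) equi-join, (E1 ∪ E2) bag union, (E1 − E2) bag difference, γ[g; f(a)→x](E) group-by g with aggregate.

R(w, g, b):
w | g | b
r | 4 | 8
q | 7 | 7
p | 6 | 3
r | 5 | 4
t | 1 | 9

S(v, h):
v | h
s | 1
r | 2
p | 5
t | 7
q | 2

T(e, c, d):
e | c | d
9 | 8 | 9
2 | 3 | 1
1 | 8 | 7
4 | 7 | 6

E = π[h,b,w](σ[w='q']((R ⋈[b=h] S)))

σ filters on w, owned by the left side.
E' = π[h,b,w]((σ[w='q'](R) ⋈[b=h] S))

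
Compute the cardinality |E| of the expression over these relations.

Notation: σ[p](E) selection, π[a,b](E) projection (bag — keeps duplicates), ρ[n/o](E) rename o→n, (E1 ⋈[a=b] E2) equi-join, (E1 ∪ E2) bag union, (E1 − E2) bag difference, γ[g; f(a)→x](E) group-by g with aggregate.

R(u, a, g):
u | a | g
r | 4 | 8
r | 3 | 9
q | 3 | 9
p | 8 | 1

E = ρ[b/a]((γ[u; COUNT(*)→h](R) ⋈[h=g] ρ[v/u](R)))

Row counts bottom-up:
  R → 4
  γ[u; COUNT(*)→h](R) → 3
  R → 4
  ρ[v/u](R) → 4
  (γ[u; COUNT(*)→h](R) ⋈[h=g] ρ[v/u](R)) → 2
  ρ[b/a]((γ[u; COUNT(*)→h](R) ⋈[h=g] ρ[v/u](R))) → 2

|E| = 2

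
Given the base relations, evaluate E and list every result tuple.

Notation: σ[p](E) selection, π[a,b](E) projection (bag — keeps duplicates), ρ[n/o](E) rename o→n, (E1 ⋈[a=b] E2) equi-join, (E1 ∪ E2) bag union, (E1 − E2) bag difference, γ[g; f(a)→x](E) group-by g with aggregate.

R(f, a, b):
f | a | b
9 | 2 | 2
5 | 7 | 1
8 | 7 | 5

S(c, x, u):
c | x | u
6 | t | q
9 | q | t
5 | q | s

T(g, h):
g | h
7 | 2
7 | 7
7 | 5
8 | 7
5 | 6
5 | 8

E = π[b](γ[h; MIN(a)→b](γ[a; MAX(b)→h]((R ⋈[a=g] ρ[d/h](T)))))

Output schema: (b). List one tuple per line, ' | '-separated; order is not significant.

Row counts bottom-up:
  R → 3
  T → 6
  ρ[d/h](T) → 6
  (R ⋈[a=g] ρ[d/h](T)) → 6
  γ[a; MAX(b)→h]((R ⋈[a=g] ρ[d/h](T))) → 1
  γ[h; MIN(a)→b](γ[a; MAX(b)→h]((R ⋈[a=g] ρ[d/h](T)))) → 1
  π[b](γ[h; MIN(a)→b](γ[a; MAX(b)→h]((R ⋈[a=g] ρ[d/h](T))))) → 1

== RESULT ==
b
7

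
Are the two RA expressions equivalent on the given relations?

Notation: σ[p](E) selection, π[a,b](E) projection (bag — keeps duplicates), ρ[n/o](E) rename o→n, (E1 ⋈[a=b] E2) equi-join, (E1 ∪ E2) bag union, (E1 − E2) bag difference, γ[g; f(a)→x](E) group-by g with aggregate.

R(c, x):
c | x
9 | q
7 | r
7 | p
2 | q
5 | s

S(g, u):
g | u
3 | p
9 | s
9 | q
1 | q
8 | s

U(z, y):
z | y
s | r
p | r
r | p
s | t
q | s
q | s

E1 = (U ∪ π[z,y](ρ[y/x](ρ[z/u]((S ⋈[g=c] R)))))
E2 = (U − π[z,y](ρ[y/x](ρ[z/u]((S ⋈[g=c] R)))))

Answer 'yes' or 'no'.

E1 row counts bottom-up:
  U → 6
  S → 5
  R → 5
  (S ⋈[g=c] R) → 2
  ρ[z/u]((S ⋈[g=c] R)) → 2
  ρ[y/x](ρ[z/u]((S ⋈[g=c] R))) → 2
  π[z,y](ρ[y/x](ρ[z/u]((S ⋈[g=c] R)))) → 2
  (U ∪ π[z,y](ρ[y/x](ρ[z/u]((S ⋈[g=c] R))))) → 8
E2 row counts bottom-up:
  U → 6
  S → 5
  R → 5
  (S ⋈[g=c] R) → 2
  ρ[z/u]((S ⋈[g=c] R)) → 2
  ρ[y/x](ρ[z/u]((S ⋈[g=c] R))) → 2
  π[z,y](ρ[y/x](ρ[z/u]((S ⋈[g=c] R)))) → 2
  (U − π[z,y](ρ[y/x](ρ[z/u]((S ⋈[g=c] R))))) → 6

E1 result:
z | y
p | r
q | q
q | s
q | s
r | p
s | q
s | r
s | t
E2 result:
z | y
p | r
q | s
q | s
r | p
s | r
s | t
Witness: ('q', 'q') appears 1× in E1 but 0× in E2.

no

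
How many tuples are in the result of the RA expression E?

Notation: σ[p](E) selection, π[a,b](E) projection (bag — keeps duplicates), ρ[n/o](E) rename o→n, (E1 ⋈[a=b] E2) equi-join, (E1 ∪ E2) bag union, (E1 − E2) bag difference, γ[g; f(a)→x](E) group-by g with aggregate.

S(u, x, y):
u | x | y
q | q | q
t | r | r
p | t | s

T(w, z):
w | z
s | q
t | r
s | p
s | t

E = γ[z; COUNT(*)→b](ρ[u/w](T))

Per-node cardinality:
  T → 4
  ρ[u/w](T) → 4
  γ[z; COUNT(*)→b](ρ[u/w](T)) → 4

|E| = 4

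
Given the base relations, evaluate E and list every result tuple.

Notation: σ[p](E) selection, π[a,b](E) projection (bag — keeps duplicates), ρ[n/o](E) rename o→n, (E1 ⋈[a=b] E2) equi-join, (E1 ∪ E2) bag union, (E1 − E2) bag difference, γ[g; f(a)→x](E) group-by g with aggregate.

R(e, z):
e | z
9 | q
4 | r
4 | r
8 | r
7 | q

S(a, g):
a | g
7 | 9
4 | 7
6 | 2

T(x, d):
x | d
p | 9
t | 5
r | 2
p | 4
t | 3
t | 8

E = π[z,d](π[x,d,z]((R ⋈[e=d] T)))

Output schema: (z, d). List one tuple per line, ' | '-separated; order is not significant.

Subexpression sizes:
  R → 5
  T → 6
  (R ⋈[e=d] T) → 4
  π[x,d,z]((R ⋈[e=d] T)) → 4
  π[z,d](π[x,d,z]((R ⋈[e=d] T))) → 4

== RESULT ==
z | d
q | 9
r | 4
r | 4
r | 8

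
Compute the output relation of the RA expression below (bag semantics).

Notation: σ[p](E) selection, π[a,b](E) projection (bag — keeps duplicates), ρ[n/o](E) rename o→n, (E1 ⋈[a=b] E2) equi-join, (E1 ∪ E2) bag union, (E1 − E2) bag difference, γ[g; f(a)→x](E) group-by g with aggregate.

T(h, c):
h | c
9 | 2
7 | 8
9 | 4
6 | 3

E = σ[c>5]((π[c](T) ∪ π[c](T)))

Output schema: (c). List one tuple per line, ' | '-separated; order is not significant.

Row counts bottom-up:
  T → 4
  π[c](T) → 4
  T → 4
  π[c](T) → 4
  (π[c](T) ∪ π[c](T)) → 8
  σ[c>5]((π[c](T) ∪ π[c](T))) → 2

== RESULT ==
c
8
8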